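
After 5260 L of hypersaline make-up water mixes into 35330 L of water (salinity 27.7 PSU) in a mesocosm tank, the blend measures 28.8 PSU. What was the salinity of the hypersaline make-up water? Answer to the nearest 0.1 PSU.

36.2 PSU

Salt balance: 35,330×27.7 + 5,260×S = 40,590×28.8
978,641 + 5,260·S = 1,168,992
S = (1,168,992 − 978,641) / 5,260 = 36.1884 PSU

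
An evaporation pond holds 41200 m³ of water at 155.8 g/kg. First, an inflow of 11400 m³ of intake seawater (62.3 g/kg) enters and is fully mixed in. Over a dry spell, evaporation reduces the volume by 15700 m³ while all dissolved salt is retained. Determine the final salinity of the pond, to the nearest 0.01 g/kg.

After mixing: salt = 41,200×155.8 + 11,400×62.3 = 7,129,180; volume = 52,600 m³
After evaporation: salt unchanged = 7,129,180; volume = 52,600 − 15,700 = 36,900 m³
S = 7,129,180 / 36,900 = 193.2027 g/kg

193.20 g/kg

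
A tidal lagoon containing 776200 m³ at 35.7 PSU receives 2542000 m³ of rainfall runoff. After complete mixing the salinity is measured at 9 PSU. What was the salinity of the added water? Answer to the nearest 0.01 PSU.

0.85 PSU

Salt balance: 776,200×35.7 + 2,542,000×S = 3,318,200×9
27,710,340 + 2,542,000·S = 29,863,800
S = (29,863,800 − 27,710,340) / 2,542,000 = 0.8472 PSU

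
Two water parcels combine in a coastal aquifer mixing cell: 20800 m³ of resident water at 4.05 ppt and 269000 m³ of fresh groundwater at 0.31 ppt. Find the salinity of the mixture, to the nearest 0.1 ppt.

0.6 ppt

Weighted by volume,
salt = 20,800×4.05 + 269,000×0.31 = 84,240 + 83,390 = 167,630
volume = 20,800 + 269,000 = 289,800 m³
S = 167,630 / 289,800 = 0.578 ppt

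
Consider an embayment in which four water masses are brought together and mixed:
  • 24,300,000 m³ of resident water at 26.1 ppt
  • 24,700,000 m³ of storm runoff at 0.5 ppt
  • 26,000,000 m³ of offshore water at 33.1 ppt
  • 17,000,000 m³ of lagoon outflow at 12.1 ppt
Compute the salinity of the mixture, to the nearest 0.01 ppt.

18.62 ppt

Salt balance:
salt = 24,300,000×26.1 + 24,700,000×0.5 + 26,000,000×33.1 + 17,000,000×12.1 = 634,230,000 + 12,350,000 + 860,600,000 + 205,700,000 = 1,712,880,000
volume = 24,300,000 + 24,700,000 + 26,000,000 + 17,000,000 = 92,000,000 m³
S = 1,712,880,000 / 92,000,000 = 18.6183 ppt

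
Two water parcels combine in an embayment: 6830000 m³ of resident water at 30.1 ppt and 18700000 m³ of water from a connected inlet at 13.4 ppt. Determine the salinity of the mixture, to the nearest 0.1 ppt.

Weighted by volume,
salt = 6,830,000×30.1 + 18,700,000×13.4 = 205,583,000 + 250,580,000 = 456,163,000
volume = 6,830,000 + 18,700,000 = 25,530,000 m³
S = 456,163,000 / 25,530,000 = 17.868 ppt

17.9 ppt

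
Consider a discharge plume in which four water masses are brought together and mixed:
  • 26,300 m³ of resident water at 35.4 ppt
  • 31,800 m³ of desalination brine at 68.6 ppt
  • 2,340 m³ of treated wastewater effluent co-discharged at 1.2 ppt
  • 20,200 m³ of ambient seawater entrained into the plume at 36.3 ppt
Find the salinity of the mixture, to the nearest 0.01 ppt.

47.73 ppt

Conserving salt mass:
salt = 26,300×35.4 + 31,800×68.6 + 2,340×1.2 + 20,200×36.3 = 931,020 + 2,181,480 + 2,808 + 733,260 = 3,848,568
volume = 26,300 + 31,800 + 2,340 + 20,200 = 80,640 m³
S = 3,848,568 / 80,640 = 47.7253 ppt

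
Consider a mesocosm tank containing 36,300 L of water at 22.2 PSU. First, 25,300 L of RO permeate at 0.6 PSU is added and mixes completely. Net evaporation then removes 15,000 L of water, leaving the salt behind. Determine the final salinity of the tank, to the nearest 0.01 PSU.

17.62 PSU

After mixing: salt = 36,300×22.2 + 25,300×0.6 = 821,040; volume = 61,600 L
After evaporation: salt unchanged = 821,040; volume = 61,600 − 15,000 = 46,600 L
S = 821,040 / 46,600 = 17.6189 PSU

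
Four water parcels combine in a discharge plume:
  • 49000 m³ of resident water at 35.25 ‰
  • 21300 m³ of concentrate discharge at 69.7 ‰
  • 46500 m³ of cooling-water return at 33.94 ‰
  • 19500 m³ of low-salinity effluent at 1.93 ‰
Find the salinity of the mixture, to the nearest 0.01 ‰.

35.42 ‰

Mass of salt is conserved:
salt = 49,000×35.25 + 21,300×69.7 + 46,500×33.94 + 19,500×1.93 = 1,727,250 + 1,484,610 + 1,578,210 + 37,635 = 4,827,705
volume = 49,000 + 21,300 + 46,500 + 19,500 = 136,300 m³
S = 4,827,705 / 136,300 = 35.4197 ‰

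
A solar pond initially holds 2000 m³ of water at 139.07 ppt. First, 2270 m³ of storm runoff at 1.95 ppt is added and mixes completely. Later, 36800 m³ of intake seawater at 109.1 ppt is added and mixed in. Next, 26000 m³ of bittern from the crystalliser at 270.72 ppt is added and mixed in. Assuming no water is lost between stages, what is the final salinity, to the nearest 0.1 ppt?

169.0 ppt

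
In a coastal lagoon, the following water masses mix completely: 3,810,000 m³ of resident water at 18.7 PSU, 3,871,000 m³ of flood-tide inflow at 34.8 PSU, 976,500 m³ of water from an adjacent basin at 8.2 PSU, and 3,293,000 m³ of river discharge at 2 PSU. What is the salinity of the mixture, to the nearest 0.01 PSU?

Weighted by volume,
salt = 3,810,000×18.7 + 3,871,000×34.8 + 976,500×8.2 + 3,293,000×2 = 71,247,000 + 134,710,800 + 8,007,300 + 6,586,000 = 220,551,100
volume = 3,810,000 + 3,871,000 + 976,500 + 3,293,000 = 11,950,500 m³
S = 220,551,100 / 11,950,500 = 18.4554 PSU

18.46 PSU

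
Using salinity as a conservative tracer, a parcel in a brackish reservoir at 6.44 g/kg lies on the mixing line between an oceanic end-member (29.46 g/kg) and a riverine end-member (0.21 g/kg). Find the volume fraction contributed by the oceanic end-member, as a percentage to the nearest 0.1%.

21.3%

Let g be the oceanic fraction. Salt balance per unit volume:
g×29.46 + (1−g)×0.21 = 6.44
g = (6.44 − 0.21) / (29.46 − 0.21) = 6.23/29.25 = 0.213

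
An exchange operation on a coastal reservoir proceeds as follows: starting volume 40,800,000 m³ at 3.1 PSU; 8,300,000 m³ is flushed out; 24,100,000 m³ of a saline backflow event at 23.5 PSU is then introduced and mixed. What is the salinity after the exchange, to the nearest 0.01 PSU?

11.79 PSU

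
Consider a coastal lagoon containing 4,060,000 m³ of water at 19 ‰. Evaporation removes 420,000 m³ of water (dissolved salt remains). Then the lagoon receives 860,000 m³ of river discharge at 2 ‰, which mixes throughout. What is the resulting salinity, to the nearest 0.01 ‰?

17.52 ‰

After evaporation: salt = 4,060,000×19 = 77,140,000; volume = 4,060,000 − 420,000 = 3,640,000 m³
After mixing: salt = 77,140,000 + 860,000×2 = 78,860,000; volume = 3,640,000 + 860,000 = 4,500,000 m³
S = 78,860,000 / 4,500,000 = 17.5244 ‰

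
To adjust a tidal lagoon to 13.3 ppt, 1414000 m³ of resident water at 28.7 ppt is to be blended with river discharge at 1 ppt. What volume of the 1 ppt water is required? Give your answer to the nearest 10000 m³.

1770000 m³

Salt balance: 1,414,000×28.7 + V×1 = (1,414,000+V)×13.3
40,581,800 + 1V = 18,806,200 + 13.3V
21,775,600 = 12.3V
V = 1,770,373.98 m³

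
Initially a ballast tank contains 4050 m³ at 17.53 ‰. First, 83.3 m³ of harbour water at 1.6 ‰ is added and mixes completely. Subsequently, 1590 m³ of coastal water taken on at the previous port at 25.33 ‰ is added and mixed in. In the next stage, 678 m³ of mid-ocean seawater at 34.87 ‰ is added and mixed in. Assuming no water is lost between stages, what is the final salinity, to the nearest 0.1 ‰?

Mass of salt is conserved:
Initial salt = 4,050×17.53 = 70,996.5
After stage 1: salt = 70,996.5 + 83.3×1.6 = 71,129.78; volume = 4,133.3 m³; S = 17.209 ‰
After stage 2: salt = 71,129.78 + 1,590×25.33 = 111,404.48; volume = 5,723.3 m³; S = 19.465 ‰
After stage 3: salt = 111,404.48 + 678×34.87 = 135,046.34; volume = 6,401.3 m³
S = 135,046.34 / 6,401.3 = 21.0967 ‰

21.1 ‰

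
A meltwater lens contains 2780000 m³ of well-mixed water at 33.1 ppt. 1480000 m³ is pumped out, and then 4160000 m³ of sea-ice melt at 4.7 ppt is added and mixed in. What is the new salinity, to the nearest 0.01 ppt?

11.46 ppt

Remaining after removal: 1,300,000 m³ at 33.1 ppt (salt = 43,030,000)
After addition: salt = 43,030,000 + 4,160,000×4.7 = 62,582,000; volume = 5,460,000 m³
S = 62,582,000 / 5,460,000 = 11.4619 ppt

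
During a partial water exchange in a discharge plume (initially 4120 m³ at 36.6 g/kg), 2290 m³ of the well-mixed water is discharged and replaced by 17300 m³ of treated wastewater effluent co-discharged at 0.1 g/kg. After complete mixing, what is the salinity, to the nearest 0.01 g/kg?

3.59 g/kg

Remaining after removal: 1,830 m³ at 36.6 g/kg (salt = 66,978)
After addition: salt = 66,978 + 17,300×0.1 = 68,708; volume = 19,130 m³
S = 68,708 / 19,130 = 3.5916 g/kg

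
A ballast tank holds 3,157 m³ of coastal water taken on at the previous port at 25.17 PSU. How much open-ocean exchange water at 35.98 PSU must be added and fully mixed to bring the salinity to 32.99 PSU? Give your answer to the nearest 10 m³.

Salt balance: 3,157×25.17 + V×35.98 = (3,157+V)×32.99
79,461.69 + 35.98V = 104,149.43 + 32.99V
24,687.74 = 2.99V
V = 8,256.77 m³

8260 m³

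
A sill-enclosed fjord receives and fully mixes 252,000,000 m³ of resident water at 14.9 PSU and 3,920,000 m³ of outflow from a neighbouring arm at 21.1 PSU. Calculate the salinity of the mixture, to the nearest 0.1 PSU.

Weighted by volume,
salt = 252,000,000×14.9 + 3,920,000×21.1 = 3,754,800,000 + 82,712,000 = 3,837,512,000
volume = 252,000,000 + 3,920,000 = 255,920,000 m³
S = 3,837,512,000 / 255,920,000 = 14.995 PSU

15.0 PSU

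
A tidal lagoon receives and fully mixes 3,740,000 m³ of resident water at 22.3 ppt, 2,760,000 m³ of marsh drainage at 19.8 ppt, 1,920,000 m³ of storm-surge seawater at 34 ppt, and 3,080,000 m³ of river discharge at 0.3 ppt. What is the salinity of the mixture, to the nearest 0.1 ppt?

17.8 ppt

Conserving salt mass:
salt = 3,740,000×22.3 + 2,760,000×19.8 + 1,920,000×34 + 3,080,000×0.3 = 83,402,000 + 54,648,000 + 65,280,000 + 924,000 = 204,254,000
volume = 3,740,000 + 2,760,000 + 1,920,000 + 3,080,000 = 11,500,000 m³
S = 204,254,000 / 11,500,000 = 17.761 ppt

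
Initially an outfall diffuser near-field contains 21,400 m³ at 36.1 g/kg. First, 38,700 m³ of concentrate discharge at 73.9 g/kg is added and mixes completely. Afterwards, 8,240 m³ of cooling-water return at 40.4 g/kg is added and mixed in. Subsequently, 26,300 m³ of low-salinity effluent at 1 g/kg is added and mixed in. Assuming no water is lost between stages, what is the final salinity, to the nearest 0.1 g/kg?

42.2 g/kg

Salt balance:
Initial salt = 21,400×36.1 = 772,540
After stage 1: salt = 772,540 + 38,700×73.9 = 3,632,470; volume = 60,100 m³; S = 60.44 g/kg
After stage 2: salt = 3,632,470 + 8,240×40.4 = 3,965,366; volume = 68,340 m³; S = 58.024 g/kg
After stage 3: salt = 3,965,366 + 26,300×1 = 3,991,666; volume = 94,640 m³
S = 3,991,666 / 94,640 = 42.1774 g/kg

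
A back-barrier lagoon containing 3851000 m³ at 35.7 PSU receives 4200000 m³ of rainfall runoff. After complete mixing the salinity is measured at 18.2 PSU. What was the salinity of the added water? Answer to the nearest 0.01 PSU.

2.15 PSU

Salt balance: 3,851,000×35.7 + 4,200,000×S = 8,051,000×18.2
137,480,700 + 4,200,000·S = 146,528,200
S = (146,528,200 − 137,480,700) / 4,200,000 = 2.1542 PSU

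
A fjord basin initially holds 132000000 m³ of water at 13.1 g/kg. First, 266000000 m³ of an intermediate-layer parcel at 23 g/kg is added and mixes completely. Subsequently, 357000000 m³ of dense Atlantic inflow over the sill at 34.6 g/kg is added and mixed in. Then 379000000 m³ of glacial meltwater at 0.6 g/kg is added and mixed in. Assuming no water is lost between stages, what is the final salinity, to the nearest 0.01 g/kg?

18.01 g/kg

Conserving salt mass:
Initial salt = 132,000,000×13.1 = 1,729,200,000
After stage 1: salt = 1,729,200,000 + 266,000,000×23 = 7,847,200,000; volume = 398,000,000 m³; S = 19.717 g/kg
After stage 2: salt = 7,847,200,000 + 357,000,000×34.6 = 20,199,400,000; volume = 755,000,000 m³; S = 26.754 g/kg
After stage 3: salt = 20,199,400,000 + 379,000,000×0.6 = 20,426,800,000; volume = 1,134,000,000 m³
S = 20,426,800,000 / 1,134,000,000 = 18.0131 g/kg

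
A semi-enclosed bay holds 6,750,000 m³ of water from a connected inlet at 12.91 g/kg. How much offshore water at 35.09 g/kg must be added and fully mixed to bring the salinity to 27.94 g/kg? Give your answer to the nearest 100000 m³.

Salt balance: 6,750,000×12.91 + V×35.09 = (6,750,000+V)×27.94
87,142,500 + 35.09V = 188,595,000 + 27.94V
101,452,500 = 7.15V
V = 14,189,160.84 m³

14200000 m³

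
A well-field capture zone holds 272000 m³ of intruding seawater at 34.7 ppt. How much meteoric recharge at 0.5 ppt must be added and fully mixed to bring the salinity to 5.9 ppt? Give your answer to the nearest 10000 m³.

1450000 m³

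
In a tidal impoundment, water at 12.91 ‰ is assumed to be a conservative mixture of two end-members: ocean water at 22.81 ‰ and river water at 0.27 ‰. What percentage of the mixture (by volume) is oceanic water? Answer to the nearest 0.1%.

56.1%

Let g be the oceanic fraction. Salt balance per unit volume:
g×22.81 + (1−g)×0.27 = 12.91
g = (12.91 − 0.27) / (22.81 − 0.27) = 12.64/22.54 = 0.5608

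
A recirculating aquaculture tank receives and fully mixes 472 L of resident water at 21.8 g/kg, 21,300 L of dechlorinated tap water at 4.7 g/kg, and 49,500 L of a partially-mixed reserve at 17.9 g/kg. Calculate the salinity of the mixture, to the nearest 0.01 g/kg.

13.98 g/kg

Weighted by volume,
salt = 472×21.8 + 21,300×4.7 + 49,500×17.9 = 10,289.6 + 100,110 + 886,050 = 996,449.6
volume = 472 + 21,300 + 49,500 = 71,272 L
S = 996,449.6 / 71,272 = 13.9809 g/kg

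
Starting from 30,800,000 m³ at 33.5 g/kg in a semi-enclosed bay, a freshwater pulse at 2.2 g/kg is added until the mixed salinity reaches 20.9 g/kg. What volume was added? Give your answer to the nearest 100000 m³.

20800000 m³

Salt balance: 30,800,000×33.5 + V×2.2 = (30,800,000+V)×20.9
1,031,800,000 + 2.2V = 643,720,000 + 20.9V
388,080,000 = 18.7V
V = 20,752,941.18 m³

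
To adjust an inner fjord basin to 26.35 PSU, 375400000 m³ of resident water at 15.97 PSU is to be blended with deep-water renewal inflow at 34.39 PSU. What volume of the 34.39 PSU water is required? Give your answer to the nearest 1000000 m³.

Salt balance: 375,400,000×15.97 + V×34.39 = (375,400,000+V)×26.35
5,995,138,000 + 34.39V = 9,891,790,000 + 26.35V
3,896,652,000 = 8.04V
V = 484,658,208.96 m³

485000000 m³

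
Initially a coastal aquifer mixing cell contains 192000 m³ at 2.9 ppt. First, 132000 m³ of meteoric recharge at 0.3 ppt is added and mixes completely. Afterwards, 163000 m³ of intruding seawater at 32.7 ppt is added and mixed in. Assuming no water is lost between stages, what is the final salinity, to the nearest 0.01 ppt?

Mass of salt is conserved:
Initial salt = 192,000×2.9 = 556,800
After stage 1: salt = 556,800 + 132,000×0.3 = 596,400; volume = 324,000 m³; S = 1.841 ppt
After stage 2: salt = 596,400 + 163,000×32.7 = 5,926,500; volume = 487,000 m³
S = 5,926,500 / 487,000 = 12.1694 ppt

12.17 ppt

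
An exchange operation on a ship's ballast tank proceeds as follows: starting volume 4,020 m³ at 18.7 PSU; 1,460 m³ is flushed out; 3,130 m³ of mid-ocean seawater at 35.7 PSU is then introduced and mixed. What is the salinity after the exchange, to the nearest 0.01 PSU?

28.05 PSU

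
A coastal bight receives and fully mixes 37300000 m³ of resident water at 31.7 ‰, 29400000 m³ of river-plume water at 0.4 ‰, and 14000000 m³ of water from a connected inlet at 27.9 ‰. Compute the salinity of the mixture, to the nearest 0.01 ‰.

Weighted by volume,
salt = 37,300,000×31.7 + 29,400,000×0.4 + 14,000,000×27.9 = 1,182,410,000 + 11,760,000 + 390,600,000 = 1,584,770,000
volume = 37,300,000 + 29,400,000 + 14,000,000 = 80,700,000 m³
S = 1,584,770,000 / 80,700,000 = 19.6378 ‰

19.64 ‰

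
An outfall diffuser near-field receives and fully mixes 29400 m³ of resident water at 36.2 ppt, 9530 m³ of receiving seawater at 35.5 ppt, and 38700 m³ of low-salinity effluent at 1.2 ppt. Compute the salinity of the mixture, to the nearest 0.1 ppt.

18.7 ppt

By conservation of dissolved salt,
salt = 29,400×36.2 + 9,530×35.5 + 38,700×1.2 = 1,064,280 + 338,315 + 46,440 = 1,449,035
volume = 29,400 + 9,530 + 38,700 = 77,630 m³
S = 1,449,035 / 77,630 = 18.666 ppt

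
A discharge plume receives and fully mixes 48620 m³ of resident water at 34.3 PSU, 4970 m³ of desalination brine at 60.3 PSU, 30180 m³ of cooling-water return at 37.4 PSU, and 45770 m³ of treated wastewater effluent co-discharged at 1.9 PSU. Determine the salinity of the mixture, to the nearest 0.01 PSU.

By conservation of dissolved salt,
salt = 48,620×34.3 + 4,970×60.3 + 30,180×37.4 + 45,770×1.9 = 1,667,666 + 299,691 + 1,128,732 + 86,963 = 3,183,052
volume = 48,620 + 4,970 + 30,180 + 45,770 = 129,540 m³
S = 3,183,052 / 129,540 = 24.572 PSU

24.57 PSU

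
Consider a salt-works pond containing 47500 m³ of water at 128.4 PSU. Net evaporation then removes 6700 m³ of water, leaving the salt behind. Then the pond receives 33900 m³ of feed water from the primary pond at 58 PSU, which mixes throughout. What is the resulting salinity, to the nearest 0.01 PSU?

After evaporation: salt = 47,500×128.4 = 6,099,000; volume = 47,500 − 6,700 = 40,800 m³
After mixing: salt = 6,099,000 + 33,900×58 = 8,065,200; volume = 40,800 + 33,900 = 74,700 m³
S = 8,065,200 / 74,700 = 107.9679 PSU

107.97 PSU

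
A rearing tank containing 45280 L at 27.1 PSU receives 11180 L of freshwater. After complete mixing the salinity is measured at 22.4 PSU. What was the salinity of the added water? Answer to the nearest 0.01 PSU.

3.36 PSU

Salt balance: 45,280×27.1 + 11,180×S = 56,460×22.4
1,227,088 + 11,180·S = 1,264,704
S = (1,264,704 − 1,227,088) / 11,180 = 3.3646 PSU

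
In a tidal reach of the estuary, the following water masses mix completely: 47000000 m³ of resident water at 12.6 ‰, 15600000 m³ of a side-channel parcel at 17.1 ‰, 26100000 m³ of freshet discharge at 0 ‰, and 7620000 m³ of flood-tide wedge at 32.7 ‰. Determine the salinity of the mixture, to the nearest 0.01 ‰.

Salt balance:
salt = 47,000,000×12.6 + 15,600,000×17.1 + 26,100,000×0 + 7,620,000×32.7 = 592,200,000 + 266,760,000 + 0 + 249,174,000 = 1,108,134,000
volume = 47,000,000 + 15,600,000 + 26,100,000 + 7,620,000 = 96,320,000 m³
S = 1,108,134,000 / 96,320,000 = 11.5047 ‰

11.50 ‰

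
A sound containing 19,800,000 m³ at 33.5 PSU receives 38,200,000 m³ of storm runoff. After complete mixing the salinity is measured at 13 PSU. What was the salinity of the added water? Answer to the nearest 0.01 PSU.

2.37 PSU

Salt balance: 19,800,000×33.5 + 38,200,000×S = 58,000,000×13
663,300,000 + 38,200,000·S = 754,000,000
S = (754,000,000 − 663,300,000) / 38,200,000 = 2.3743 PSU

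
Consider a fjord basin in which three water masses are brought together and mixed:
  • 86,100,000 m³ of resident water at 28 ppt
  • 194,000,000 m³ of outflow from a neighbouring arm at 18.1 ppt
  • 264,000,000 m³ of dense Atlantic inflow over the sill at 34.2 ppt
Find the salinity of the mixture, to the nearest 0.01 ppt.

Conserving salt mass:
salt = 86,100,000×28 + 194,000,000×18.1 + 264,000,000×34.2 = 2,410,800,000 + 3,511,400,000 + 9,028,800,000 = 14,951,000,000
volume = 86,100,000 + 194,000,000 + 264,000,000 = 544,100,000 m³
S = 14,951,000,000 / 544,100,000 = 27.4784 ppt

27.48 ppt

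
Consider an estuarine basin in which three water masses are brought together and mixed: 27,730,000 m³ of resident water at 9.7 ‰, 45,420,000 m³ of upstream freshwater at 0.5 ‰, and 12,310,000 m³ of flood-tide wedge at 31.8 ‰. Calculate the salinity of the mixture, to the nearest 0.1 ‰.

Salt balance:
salt = 27,730,000×9.7 + 45,420,000×0.5 + 12,310,000×31.8 = 268,981,000 + 22,710,000 + 391,458,000 = 683,149,000
volume = 27,730,000 + 45,420,000 + 12,310,000 = 85,460,000 m³
S = 683,149,000 / 85,460,000 = 7.994 ‰

8.0 ‰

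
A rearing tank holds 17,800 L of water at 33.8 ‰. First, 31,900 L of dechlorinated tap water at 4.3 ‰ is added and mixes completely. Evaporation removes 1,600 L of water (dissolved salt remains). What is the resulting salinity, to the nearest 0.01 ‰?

15.36 ‰

After mixing: salt = 17,800×33.8 + 31,900×4.3 = 738,810; volume = 49,700 L
After evaporation: salt unchanged = 738,810; volume = 49,700 − 1,600 = 48,100 L
S = 738,810 / 48,100 = 15.3599 ‰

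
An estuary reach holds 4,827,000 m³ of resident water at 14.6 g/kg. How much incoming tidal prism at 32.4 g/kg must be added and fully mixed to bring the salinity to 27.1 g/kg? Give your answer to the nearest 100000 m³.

11400000 m³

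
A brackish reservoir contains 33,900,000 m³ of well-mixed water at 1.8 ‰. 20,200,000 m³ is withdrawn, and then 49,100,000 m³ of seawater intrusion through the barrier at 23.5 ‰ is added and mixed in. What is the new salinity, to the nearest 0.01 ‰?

Remaining after removal: 13,700,000 m³ at 1.8 ‰ (salt = 24,660,000)
After addition: salt = 24,660,000 + 49,100,000×23.5 = 1,178,510,000; volume = 62,800,000 m³
S = 1,178,510,000 / 62,800,000 = 18.7661 ‰

18.77 ‰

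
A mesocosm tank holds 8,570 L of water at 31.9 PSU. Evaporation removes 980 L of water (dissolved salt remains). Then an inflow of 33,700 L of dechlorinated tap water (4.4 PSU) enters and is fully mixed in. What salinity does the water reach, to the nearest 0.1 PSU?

10.2 PSU

After evaporation: salt = 8,570×31.9 = 273,383; volume = 8,570 − 980 = 7,590 L
After mixing: salt = 273,383 + 33,700×4.4 = 421,663; volume = 7,590 + 33,700 = 41,290 L
S = 421,663 / 41,290 = 10.2122 PSU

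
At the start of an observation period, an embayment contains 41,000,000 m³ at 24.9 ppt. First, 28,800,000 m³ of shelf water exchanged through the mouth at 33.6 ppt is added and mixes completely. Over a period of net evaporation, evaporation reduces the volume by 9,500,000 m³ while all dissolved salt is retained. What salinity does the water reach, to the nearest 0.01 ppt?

32.98 ppt

After mixing: salt = 41,000,000×24.9 + 28,800,000×33.6 = 1,988,580,000; volume = 69,800,000 m³
After evaporation: salt unchanged = 1,988,580,000; volume = 69,800,000 − 9,500,000 = 60,300,000 m³
S = 1,988,580,000 / 60,300,000 = 32.9781 ppt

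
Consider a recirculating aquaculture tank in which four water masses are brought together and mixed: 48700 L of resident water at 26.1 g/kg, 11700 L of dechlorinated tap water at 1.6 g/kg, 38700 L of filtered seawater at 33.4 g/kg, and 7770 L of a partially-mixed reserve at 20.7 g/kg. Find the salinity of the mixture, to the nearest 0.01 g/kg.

Mass of salt is conserved:
salt = 48,700×26.1 + 11,700×1.6 + 38,700×33.4 + 7,770×20.7 = 1,271,070 + 18,720 + 1,292,580 + 160,839 = 2,743,209
volume = 48,700 + 11,700 + 38,700 + 7,770 = 106,870 L
S = 2,743,209 / 106,870 = 25.6687 g/kg

25.67 g/kg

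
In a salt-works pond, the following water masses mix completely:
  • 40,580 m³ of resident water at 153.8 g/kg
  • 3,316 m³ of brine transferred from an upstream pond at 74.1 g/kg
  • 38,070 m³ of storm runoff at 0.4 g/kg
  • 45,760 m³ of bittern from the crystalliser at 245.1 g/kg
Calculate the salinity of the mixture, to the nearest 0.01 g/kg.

138.72 g/kg

Mass of salt is conserved:
salt = 40,580×153.8 + 3,316×74.1 + 38,070×0.4 + 45,760×245.1 = 6,241,204 + 245,715.6 + 15,228 + 11,215,776 = 17,717,923.6
volume = 40,580 + 3,316 + 38,070 + 45,760 = 127,726 m³
S = 17,717,923.6 / 127,726 = 138.7182 g/kg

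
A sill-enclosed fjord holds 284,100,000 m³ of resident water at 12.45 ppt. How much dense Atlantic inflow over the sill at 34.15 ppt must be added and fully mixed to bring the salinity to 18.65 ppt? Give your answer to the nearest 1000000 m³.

Salt balance: 284,100,000×12.45 + V×34.15 = (284,100,000+V)×18.65
3,537,045,000 + 34.15V = 5,298,465,000 + 18.65V
1,761,420,000 = 15.5V
V = 113,640,000 m³

114000000 m³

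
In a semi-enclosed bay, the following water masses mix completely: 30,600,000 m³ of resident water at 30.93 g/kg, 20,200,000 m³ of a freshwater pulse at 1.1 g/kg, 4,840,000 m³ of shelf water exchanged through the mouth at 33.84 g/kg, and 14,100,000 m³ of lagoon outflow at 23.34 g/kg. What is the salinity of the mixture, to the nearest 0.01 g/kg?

20.96 g/kg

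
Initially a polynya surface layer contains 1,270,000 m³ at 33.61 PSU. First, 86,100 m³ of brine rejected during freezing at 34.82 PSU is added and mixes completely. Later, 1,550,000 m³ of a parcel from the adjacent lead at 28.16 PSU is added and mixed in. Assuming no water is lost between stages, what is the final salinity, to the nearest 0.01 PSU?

30.74 PSU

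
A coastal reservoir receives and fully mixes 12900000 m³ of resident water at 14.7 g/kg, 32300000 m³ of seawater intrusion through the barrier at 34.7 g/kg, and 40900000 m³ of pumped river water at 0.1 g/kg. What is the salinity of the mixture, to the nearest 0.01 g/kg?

15.27 g/kg

Salt balance:
salt = 12,900,000×14.7 + 32,300,000×34.7 + 40,900,000×0.1 = 189,630,000 + 1,120,810,000 + 4,090,000 = 1,314,530,000
volume = 12,900,000 + 32,300,000 + 40,900,000 = 86,100,000 m³
S = 1,314,530,000 / 86,100,000 = 15.2675 g/kg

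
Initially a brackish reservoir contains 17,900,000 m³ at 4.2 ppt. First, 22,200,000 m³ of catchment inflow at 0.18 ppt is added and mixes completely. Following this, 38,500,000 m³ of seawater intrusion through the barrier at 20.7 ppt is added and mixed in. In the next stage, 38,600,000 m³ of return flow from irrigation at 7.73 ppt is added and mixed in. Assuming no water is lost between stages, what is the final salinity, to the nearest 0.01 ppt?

Conserving salt mass:
Initial salt = 17,900,000×4.2 = 75,180,000
After stage 1: salt = 75,180,000 + 22,200,000×0.18 = 79,176,000; volume = 40,100,000 m³; S = 1.974 ppt
After stage 2: salt = 79,176,000 + 38,500,000×20.7 = 876,126,000; volume = 78,600,000 m³; S = 11.147 ppt
After stage 3: salt = 876,126,000 + 38,600,000×7.73 = 1,174,504,000; volume = 117,200,000 m³
S = 1,174,504,000 / 117,200,000 = 10.0214 ppt

10.02 ppt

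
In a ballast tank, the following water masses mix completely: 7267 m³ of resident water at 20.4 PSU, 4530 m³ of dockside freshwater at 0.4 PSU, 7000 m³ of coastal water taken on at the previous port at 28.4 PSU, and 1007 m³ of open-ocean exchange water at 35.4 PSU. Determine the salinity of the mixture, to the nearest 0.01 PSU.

Mass of salt is conserved:
salt = 7,267×20.4 + 4,530×0.4 + 7,000×28.4 + 1,007×35.4 = 148,246.8 + 1,812 + 198,800 + 35,647.8 = 384,506.6
volume = 7,267 + 4,530 + 7,000 + 1,007 = 19,804 m³
S = 384,506.6 / 19,804 = 19.4156 PSU

19.42 PSU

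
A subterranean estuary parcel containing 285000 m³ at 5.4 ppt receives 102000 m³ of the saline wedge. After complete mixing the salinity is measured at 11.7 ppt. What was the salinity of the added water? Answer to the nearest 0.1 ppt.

Salt balance: 285,000×5.4 + 102,000×S = 387,000×11.7
1,539,000 + 102,000·S = 4,527,900
S = (4,527,900 − 1,539,000) / 102,000 = 29.3029 ppt

29.3 ppt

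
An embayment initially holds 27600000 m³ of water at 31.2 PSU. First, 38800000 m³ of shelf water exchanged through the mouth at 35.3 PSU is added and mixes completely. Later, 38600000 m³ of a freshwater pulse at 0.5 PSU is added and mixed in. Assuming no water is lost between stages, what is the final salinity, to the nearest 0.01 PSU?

21.43 PSU

By conservation of dissolved salt,
Initial salt = 27,600,000×31.2 = 861,120,000
After stage 1: salt = 861,120,000 + 38,800,000×35.3 = 2,230,760,000; volume = 66,400,000 m³; S = 33.596 PSU
After stage 2: salt = 2,230,760,000 + 38,600,000×0.5 = 2,250,060,000; volume = 105,000,000 m³
S = 2,250,060,000 / 105,000,000 = 21.4291 PSU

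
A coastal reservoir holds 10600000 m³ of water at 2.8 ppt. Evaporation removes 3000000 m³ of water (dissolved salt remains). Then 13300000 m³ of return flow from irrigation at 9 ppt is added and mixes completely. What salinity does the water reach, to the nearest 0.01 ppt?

7.15 ppt

After evaporation: salt = 10,600,000×2.8 = 29,680,000; volume = 10,600,000 − 3,000,000 = 7,600,000 m³
After mixing: salt = 29,680,000 + 13,300,000×9 = 149,380,000; volume = 7,600,000 + 13,300,000 = 20,900,000 m³
S = 149,380,000 / 20,900,000 = 7.1474 ppt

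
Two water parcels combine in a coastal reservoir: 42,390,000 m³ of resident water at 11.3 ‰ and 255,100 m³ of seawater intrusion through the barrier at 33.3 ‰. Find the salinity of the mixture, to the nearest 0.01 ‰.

Mass of salt is conserved:
salt = 42,390,000×11.3 + 255,100×33.3 = 479,007,000 + 8,494,830 = 487,501,830
volume = 42,390,000 + 255,100 = 42,645,100 m³
S = 487,501,830 / 42,645,100 = 11.4316 ‰

11.43 ‰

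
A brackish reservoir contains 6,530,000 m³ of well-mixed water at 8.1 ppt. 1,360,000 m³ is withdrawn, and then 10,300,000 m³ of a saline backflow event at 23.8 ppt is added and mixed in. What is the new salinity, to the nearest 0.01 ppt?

Remaining after removal: 5,170,000 m³ at 8.1 ppt (salt = 41,877,000)
After addition: salt = 41,877,000 + 10,300,000×23.8 = 287,017,000; volume = 15,470,000 m³
S = 287,017,000 / 15,470,000 = 18.5531 ppt

18.55 ppt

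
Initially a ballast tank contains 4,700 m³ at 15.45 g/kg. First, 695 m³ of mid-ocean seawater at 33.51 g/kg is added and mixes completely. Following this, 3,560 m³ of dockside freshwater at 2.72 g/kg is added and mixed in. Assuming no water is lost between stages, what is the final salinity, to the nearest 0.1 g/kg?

11.8 g/kg

Total salt / total volume:
Initial salt = 4,700×15.45 = 72,615
After stage 1: salt = 72,615 + 695×33.51 = 95,904.45; volume = 5,395 m³; S = 17.777 g/kg
After stage 2: salt = 95,904.45 + 3,560×2.72 = 105,587.65; volume = 8,955 m³
S = 105,587.65 / 8,955 = 11.7909 g/kg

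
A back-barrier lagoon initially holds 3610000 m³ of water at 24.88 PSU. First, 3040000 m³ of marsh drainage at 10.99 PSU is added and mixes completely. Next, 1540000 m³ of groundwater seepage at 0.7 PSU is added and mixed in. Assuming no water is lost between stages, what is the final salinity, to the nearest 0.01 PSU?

Weighted by volume,
Initial salt = 3,610,000×24.88 = 89,816,800
After stage 1: salt = 89,816,800 + 3,040,000×10.99 = 123,226,400; volume = 6,650,000 m³; S = 18.53 PSU
After stage 2: salt = 123,226,400 + 1,540,000×0.7 = 124,304,400; volume = 8,190,000 m³
S = 124,304,400 / 8,190,000 = 15.1776 PSU

15.18 PSU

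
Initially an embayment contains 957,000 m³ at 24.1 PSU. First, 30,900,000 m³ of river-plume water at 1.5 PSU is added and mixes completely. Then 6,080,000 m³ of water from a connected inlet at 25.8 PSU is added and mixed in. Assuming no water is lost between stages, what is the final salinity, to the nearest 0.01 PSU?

Total salt / total volume:
Initial salt = 957,000×24.1 = 23,063,700
After stage 1: salt = 23,063,700 + 30,900,000×1.5 = 69,413,700; volume = 31,857,000 m³; S = 2.179 PSU
After stage 2: salt = 69,413,700 + 6,080,000×25.8 = 226,277,700; volume = 37,937,000 m³
S = 226,277,700 / 37,937,000 = 5.9646 PSU

5.96 PSU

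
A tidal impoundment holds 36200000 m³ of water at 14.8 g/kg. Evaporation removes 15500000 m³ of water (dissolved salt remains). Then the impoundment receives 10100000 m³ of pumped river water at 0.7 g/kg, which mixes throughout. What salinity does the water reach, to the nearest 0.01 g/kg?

After evaporation: salt = 36,200,000×14.8 = 535,760,000; volume = 36,200,000 − 15,500,000 = 20,700,000 m³
After mixing: salt = 535,760,000 + 10,100,000×0.7 = 542,830,000; volume = 20,700,000 + 10,100,000 = 30,800,000 m³
S = 542,830,000 / 30,800,000 = 17.6244 g/kg

17.62 g/kg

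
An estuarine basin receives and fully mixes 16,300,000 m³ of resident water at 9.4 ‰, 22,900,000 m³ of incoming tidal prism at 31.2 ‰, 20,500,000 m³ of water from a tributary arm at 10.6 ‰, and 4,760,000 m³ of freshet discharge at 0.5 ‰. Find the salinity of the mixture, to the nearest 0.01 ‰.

Conserving salt mass:
salt = 16,300,000×9.4 + 22,900,000×31.2 + 20,500,000×10.6 + 4,760,000×0.5 = 153,220,000 + 714,480,000 + 217,300,000 + 2,380,000 = 1,087,380,000
volume = 16,300,000 + 22,900,000 + 20,500,000 + 4,760,000 = 64,460,000 m³
S = 1,087,380,000 / 64,460,000 = 16.8691 ‰

16.87 ‰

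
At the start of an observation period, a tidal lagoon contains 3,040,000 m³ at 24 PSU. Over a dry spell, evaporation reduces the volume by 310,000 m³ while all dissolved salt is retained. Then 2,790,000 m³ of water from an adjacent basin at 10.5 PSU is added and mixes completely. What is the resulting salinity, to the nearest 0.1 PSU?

18.5 PSU

After evaporation: salt = 3,040,000×24 = 72,960,000; volume = 3,040,000 − 310,000 = 2,730,000 m³
After mixing: salt = 72,960,000 + 2,790,000×10.5 = 102,255,000; volume = 2,730,000 + 2,790,000 = 5,520,000 m³
S = 102,255,000 / 5,520,000 = 18.5245 PSU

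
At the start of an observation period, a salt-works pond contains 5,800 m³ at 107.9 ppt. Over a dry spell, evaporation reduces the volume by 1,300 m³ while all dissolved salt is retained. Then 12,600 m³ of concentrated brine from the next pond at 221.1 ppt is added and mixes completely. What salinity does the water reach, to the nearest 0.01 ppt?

After evaporation: salt = 5,800×107.9 = 625,820; volume = 5,800 − 1,300 = 4,500 m³
After mixing: salt = 625,820 + 12,600×221.1 = 3,411,680; volume = 4,500 + 12,600 = 17,100 m³
S = 3,411,680 / 17,100 = 199.5135 ppt

199.51 ppt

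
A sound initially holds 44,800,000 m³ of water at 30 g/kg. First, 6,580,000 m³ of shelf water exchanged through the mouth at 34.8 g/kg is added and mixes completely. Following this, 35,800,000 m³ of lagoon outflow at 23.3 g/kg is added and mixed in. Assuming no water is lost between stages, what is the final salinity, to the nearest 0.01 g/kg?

Conserving salt mass:
Initial salt = 44,800,000×30 = 1,344,000,000
After stage 1: salt = 1,344,000,000 + 6,580,000×34.8 = 1,572,984,000; volume = 51,380,000 m³; S = 30.615 g/kg
After stage 2: salt = 1,572,984,000 + 35,800,000×23.3 = 2,407,124,000; volume = 87,180,000 m³
S = 2,407,124,000 / 87,180,000 = 27.611 g/kg

27.61 g/kg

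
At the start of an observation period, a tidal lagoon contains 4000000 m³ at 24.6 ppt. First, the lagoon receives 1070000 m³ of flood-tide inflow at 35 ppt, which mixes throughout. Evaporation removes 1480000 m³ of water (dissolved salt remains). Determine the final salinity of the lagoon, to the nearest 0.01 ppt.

After mixing: salt = 4,000,000×24.6 + 1,070,000×35 = 135,850,000; volume = 5,070,000 m³
After evaporation: salt unchanged = 135,850,000; volume = 5,070,000 − 1,480,000 = 3,590,000 m³
S = 135,850,000 / 3,590,000 = 37.8412 ppt

37.84 ppt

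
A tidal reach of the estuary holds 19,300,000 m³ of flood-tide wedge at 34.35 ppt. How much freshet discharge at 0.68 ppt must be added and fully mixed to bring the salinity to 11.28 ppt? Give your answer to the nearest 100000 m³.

Salt balance: 19,300,000×34.35 + V×0.68 = (19,300,000+V)×11.28
662,955,000 + 0.68V = 217,704,000 + 11.28V
445,251,000 = 10.6V
V = 42,004,811.32 m³

42000000 m³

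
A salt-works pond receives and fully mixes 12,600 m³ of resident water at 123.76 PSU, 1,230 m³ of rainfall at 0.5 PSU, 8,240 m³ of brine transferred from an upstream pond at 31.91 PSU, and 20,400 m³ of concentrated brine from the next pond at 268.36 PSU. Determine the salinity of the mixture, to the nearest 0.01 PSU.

Conserving salt mass:
salt = 12,600×123.76 + 1,230×0.5 + 8,240×31.91 + 20,400×268.36 = 1,559,376 + 615 + 262,938.4 + 5,474,544 = 7,297,473.4
volume = 12,600 + 1,230 + 8,240 + 20,400 = 42,470 m³
S = 7,297,473.4 / 42,470 = 171.8265 PSU

171.83 PSU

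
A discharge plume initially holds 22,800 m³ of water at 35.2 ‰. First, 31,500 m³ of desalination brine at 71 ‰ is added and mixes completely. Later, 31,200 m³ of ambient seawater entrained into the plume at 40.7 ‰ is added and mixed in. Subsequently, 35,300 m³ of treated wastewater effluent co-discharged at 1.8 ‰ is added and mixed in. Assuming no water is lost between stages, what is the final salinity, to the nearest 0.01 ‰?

36.20 ‰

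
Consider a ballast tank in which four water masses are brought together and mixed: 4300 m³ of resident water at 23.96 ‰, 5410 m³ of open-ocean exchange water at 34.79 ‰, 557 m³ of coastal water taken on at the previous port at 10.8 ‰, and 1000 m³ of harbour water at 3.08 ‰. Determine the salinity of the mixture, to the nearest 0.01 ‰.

Weighted by volume,
salt = 4,300×23.96 + 5,410×34.79 + 557×10.8 + 1,000×3.08 = 103,028 + 188,213.9 + 6,015.6 + 3,080 = 300,337.5
volume = 4,300 + 5,410 + 557 + 1,000 = 11,267 m³
S = 300,337.5 / 11,267 = 26.6564 ‰

26.66 ‰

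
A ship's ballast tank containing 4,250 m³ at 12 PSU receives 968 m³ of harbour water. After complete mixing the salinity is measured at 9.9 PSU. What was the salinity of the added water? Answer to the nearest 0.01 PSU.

0.68 PSU

Salt balance: 4,250×12 + 968×S = 5,218×9.9
51,000 + 968·S = 51,658.2
S = (51,658.2 − 51,000) / 968 = 0.68 PSU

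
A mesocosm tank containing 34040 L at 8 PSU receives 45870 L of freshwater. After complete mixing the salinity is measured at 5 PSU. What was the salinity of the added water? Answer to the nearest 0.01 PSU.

2.77 PSU

Salt balance: 34,040×8 + 45,870×S = 79,910×5
272,320 + 45,870·S = 399,550
S = (399,550 − 272,320) / 45,870 = 2.7737 PSU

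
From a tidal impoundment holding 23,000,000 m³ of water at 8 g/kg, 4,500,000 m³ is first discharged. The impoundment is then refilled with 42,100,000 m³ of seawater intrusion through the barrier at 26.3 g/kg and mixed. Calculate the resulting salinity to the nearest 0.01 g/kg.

20.71 g/kg

Remaining after removal: 18,500,000 m³ at 8 g/kg (salt = 148,000,000)
After addition: salt = 148,000,000 + 42,100,000×26.3 = 1,255,230,000; volume = 60,600,000 m³
S = 1,255,230,000 / 60,600,000 = 20.7134 g/kg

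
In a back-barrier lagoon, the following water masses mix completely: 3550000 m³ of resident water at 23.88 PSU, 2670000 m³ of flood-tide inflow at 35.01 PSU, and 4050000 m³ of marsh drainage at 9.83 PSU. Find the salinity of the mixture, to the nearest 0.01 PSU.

Total salt / total volume:
salt = 3,550,000×23.88 + 2,670,000×35.01 + 4,050,000×9.83 = 84,774,000 + 93,476,700 + 39,811,500 = 218,062,200
volume = 3,550,000 + 2,670,000 + 4,050,000 = 10,270,000 m³
S = 218,062,200 / 10,270,000 = 21.2329 PSU

21.23 PSU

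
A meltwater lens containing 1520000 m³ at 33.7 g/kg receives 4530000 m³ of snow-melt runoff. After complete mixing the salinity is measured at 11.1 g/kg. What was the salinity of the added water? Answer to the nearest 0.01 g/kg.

Salt balance: 1,520,000×33.7 + 4,530,000×S = 6,050,000×11.1
51,224,000 + 4,530,000·S = 67,155,000
S = (67,155,000 − 51,224,000) / 4,530,000 = 3.5168 g/kg

3.52 g/kg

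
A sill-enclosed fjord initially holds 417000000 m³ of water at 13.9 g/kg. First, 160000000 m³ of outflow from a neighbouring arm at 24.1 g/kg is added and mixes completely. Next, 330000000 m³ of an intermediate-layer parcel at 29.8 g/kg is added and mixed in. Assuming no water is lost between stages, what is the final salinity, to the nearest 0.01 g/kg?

21.48 g/kg

Total salt / total volume:
Initial salt = 417,000,000×13.9 = 5,796,300,000
After stage 1: salt = 5,796,300,000 + 160,000,000×24.1 = 9,652,300,000; volume = 577,000,000 m³; S = 16.728 g/kg
After stage 2: salt = 9,652,300,000 + 330,000,000×29.8 = 19,486,300,000; volume = 907,000,000 m³
S = 19,486,300,000 / 907,000,000 = 21.4843 g/kg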